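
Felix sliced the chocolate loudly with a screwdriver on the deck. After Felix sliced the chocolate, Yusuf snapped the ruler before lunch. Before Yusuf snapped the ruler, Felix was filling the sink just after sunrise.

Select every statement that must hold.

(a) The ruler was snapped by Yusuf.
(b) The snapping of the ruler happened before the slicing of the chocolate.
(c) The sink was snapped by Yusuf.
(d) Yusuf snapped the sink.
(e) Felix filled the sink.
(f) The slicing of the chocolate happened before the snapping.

(a) Entailed — every conjunct here is already in the original snapping event.
(b) Not entailed — the narrative places the slicing before the snapping, not after.
(c) Not entailed — Yusuf snapped the ruler, not the sink; the sink belongs to the filling event.
(d) Not entailed — Yusuf snapped the ruler, not the sink; the sink belongs to the filling event.
(e) Not entailed — 'was filling' is progressive on an accomplishment; it does not entail the completed 'filled'.
(f) Entailed — the narrative places the slicing before the snapping.

(a), (f)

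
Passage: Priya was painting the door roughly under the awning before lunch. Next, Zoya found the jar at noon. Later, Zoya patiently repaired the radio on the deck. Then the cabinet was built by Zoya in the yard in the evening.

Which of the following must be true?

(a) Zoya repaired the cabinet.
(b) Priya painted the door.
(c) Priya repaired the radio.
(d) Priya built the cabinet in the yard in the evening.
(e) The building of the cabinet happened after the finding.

(a) Not entailed — Zoya repaired the radio, not the cabinet; the cabinet belongs to the building event.
(b) Not entailed — 'was painting' is progressive on an accomplishment; it does not entail the completed 'painted'.
(c) Not entailed — the passage has Zoya repairing the radio, not Priya.
(d) Not entailed — the passage has Zoya building the cabinet, not Priya.
(e) Entailed — the narrative places the finding before the building.

(e)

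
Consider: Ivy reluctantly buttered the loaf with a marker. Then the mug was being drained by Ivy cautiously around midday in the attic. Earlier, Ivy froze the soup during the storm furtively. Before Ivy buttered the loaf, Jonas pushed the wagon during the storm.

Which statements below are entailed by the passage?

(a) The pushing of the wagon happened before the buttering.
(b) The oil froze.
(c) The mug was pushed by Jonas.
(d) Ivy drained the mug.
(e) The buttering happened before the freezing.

(a) Entailed — the narrative places the pushing before the buttering.
(b) Not entailed — the soup is what froze, not the oil.
(c) Not entailed — Jonas pushed the wagon, not the mug; the mug belongs to the draining event.
(d) Not entailed — 'was draining' is progressive on an accomplishment; it does not entail the completed 'drained'.
(e) Not entailed — the narrative doesn't order the buttering relative to the freezing.

(a)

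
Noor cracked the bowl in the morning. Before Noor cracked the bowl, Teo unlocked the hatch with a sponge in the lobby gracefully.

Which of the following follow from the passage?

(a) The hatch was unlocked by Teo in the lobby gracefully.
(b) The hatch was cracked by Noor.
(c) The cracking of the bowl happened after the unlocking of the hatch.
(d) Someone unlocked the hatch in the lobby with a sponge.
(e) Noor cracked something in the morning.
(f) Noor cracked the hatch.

(a), (c), (d), (e)

(a) Entailed — this follows by dropping conjuncts from the unlocking event's description.
(b) Not entailed — Noor cracked the bowl, not the hatch; the hatch belongs to the unlocking event.
(c) Entailed — the narrative places the unlocking before the cracking.
(d) Entailed — every conjunct here is already in the original unlocking event.
(e) Entailed — every conjunct here is already in the original cracking event.
(f) Not entailed — Noor cracked the bowl, not the hatch; the hatch belongs to the unlocking event.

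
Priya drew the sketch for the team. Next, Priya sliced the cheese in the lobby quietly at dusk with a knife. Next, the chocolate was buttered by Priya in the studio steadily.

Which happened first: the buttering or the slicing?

The connectives place the slicing before the buttering.

the slicing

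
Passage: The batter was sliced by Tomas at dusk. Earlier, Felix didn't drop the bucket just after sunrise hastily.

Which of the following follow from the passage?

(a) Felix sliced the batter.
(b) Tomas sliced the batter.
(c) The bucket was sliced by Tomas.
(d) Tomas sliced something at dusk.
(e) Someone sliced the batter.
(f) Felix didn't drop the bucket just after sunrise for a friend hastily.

(a) Not entailed — the passage has Tomas slicing the batter, not Felix.
(b) Entailed — this follows by dropping conjuncts from the slicing event's description.
(c) Not entailed — Tomas sliced the batter, not the bucket; the bucket belongs to the dropping event.
(d) Entailed — this follows by dropping conjuncts from the slicing event's description.
(e) Entailed — this follows by dropping conjuncts from the slicing event's description.
(f) Entailed — under negation, adding a further restriction is entailed: if no such dropping event occurred, none occurred for a friend either.

(b), (d), (e), (f)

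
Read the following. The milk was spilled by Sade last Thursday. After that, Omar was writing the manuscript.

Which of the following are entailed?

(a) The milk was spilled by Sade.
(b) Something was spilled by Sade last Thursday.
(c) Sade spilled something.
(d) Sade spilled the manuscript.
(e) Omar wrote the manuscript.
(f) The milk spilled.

(a) Entailed — dropping 'last Thursday' leaves a sub-description the original still satisfies.
(b) Entailed — generalizing the patient leaves a sub-description the original still satisfies.
(c) Entailed — dropping 'last Thursday' and generalizing the patient leaves a sub-description the original still satisfies.
(d) Not entailed — Sade spilled the milk, not the manuscript; the manuscript belongs to the writing event.
(e) Not entailed — 'was writing' is progressive on an accomplishment; it does not entail the completed 'wrote'.
(f) Entailed — 'Sade spilled the milk' is causative; it entails the inchoative 'the milk spilled'.

(a), (b), (c), (f)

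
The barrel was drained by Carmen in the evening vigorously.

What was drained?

the barrel

'the barrel' marks the patient of the draining event.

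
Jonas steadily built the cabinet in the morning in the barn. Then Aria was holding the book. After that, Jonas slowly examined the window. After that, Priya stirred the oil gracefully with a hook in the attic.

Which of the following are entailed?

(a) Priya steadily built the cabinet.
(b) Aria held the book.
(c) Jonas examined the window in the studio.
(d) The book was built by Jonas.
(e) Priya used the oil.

(b)

(a) Not entailed — the passage has Jonas building the cabinet, not Priya.
(b) Entailed — 'hold' is an activity; 'was holding' entails that some holding happened, so 'held' holds.
(c) Not entailed — 'in the studio' adds information not in the original event.
(d) Not entailed — Jonas built the cabinet, not the book; the book belongs to the holding event.
(e) Not entailed — the oil is the patient, not an instrument — Priya used a hook.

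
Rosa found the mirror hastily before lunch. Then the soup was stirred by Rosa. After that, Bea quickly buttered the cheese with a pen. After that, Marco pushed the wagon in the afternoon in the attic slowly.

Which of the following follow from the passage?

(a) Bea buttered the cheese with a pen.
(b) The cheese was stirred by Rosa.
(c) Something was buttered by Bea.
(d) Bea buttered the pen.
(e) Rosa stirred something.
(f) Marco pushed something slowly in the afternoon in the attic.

(a) Entailed — the original entails any weakening of itself; this just drops 'quickly'.
(b) Not entailed — Rosa stirred the soup, not the cheese; the cheese belongs to the buttering event.
(c) Entailed — every conjunct here is already in the original buttering event.
(d) Not entailed — the pen is the instrument, not what was buttered.
(e) Entailed — this follows by dropping conjuncts from the stirring event's description.
(f) Entailed — generalizing the patient leaves a sub-description the original still satisfies.

(a), (c), (e), (f)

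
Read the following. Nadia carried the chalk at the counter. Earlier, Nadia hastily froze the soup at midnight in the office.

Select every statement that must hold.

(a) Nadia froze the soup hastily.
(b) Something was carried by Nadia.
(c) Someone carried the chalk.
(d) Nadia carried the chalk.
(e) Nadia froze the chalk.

(a), (b), (c), (d)

(a) Entailed — the original entails any weakening of itself; this just drops 'at midnight', 'in the office'.
(b) Entailed — this follows by dropping conjuncts from the carrying event's description.
(c) Entailed — dropping 'at the counter' and generalizing the agent leaves a sub-description the original still satisfies.
(d) Entailed — every conjunct here is already in the original carrying event.
(e) Not entailed — Nadia froze the soup, not the chalk; the chalk belongs to the carrying event.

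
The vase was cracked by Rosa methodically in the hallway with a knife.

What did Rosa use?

a knife

'with a knife' marks the instrument of the cracking event.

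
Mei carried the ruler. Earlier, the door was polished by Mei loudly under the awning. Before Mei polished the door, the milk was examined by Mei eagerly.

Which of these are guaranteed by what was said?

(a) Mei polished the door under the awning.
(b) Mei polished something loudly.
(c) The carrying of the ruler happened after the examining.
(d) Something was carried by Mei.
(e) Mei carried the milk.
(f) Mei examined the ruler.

(a), (b), (c), (d)

(a) Entailed — dropping 'loudly' leaves a sub-description the original still satisfies.
(b) Entailed — this follows by dropping conjuncts from the polishing event's description.
(c) Entailed — the narrative places the examining before the carrying.
(d) Entailed — this follows by dropping conjuncts from the carrying event's description.
(e) Not entailed — Mei carried the ruler, not the milk; the milk belongs to the examining event.
(f) Not entailed — Mei examined the milk, not the ruler; the ruler belongs to the carrying event.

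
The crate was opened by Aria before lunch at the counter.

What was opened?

the crate

'the crate' marks the patient of the opening event.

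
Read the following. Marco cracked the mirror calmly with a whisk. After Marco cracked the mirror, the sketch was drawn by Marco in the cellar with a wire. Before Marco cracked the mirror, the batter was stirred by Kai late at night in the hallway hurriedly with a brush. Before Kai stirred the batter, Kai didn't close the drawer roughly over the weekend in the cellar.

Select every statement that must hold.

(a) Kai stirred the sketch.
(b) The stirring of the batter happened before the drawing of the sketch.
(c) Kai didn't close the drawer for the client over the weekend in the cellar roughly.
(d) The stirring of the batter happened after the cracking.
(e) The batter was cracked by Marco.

(a) Not entailed — Kai stirred the batter, not the sketch; the sketch belongs to the drawing event.
(b) Entailed — the narrative places the stirring before the drawing.
(c) Entailed — under negation, adding a further restriction is entailed: if no such closing event occurred, none occurred for the client either.
(d) Not entailed — the narrative places the stirring before the cracking, not after.
(e) Not entailed — Marco cracked the mirror, not the batter; the batter belongs to the stirring event.

(b), (c)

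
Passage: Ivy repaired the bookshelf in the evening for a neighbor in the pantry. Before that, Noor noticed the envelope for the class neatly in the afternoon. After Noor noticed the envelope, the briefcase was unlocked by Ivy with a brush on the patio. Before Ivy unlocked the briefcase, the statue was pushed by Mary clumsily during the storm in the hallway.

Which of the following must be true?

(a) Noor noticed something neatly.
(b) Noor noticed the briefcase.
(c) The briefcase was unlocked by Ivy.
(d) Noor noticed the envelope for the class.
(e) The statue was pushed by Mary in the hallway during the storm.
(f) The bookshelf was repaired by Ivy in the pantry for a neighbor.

(a) Entailed — every conjunct here is already in the original noticing event.
(b) Not entailed — Noor noticed the envelope, not the briefcase; the briefcase belongs to the unlocking event.
(c) Entailed — the original entails any weakening of itself; this just drops 'with a brush', 'on the patio'.
(d) Entailed — the original entails any weakening of itself; this just drops 'in the afternoon', 'neatly'.
(e) Entailed — this follows by dropping conjuncts from the pushing event's description.
(f) Entailed — this follows by dropping conjuncts from the repairing event's description.

(a), (c), (d), (e), (f)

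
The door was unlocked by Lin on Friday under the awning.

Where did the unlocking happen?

'under the awning' marks the location of the unlocking event.

under the awning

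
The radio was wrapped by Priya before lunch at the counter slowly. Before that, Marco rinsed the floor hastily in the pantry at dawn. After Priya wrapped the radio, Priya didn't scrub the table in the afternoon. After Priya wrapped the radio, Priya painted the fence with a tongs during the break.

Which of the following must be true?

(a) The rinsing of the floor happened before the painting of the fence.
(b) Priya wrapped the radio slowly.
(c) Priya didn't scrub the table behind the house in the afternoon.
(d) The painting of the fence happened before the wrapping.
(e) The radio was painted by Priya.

(a), (b), (c)

(a) Entailed — the narrative places the rinsing before the painting.
(b) Entailed — this follows by dropping conjuncts from the wrapping event's description.
(c) Entailed — under negation, adding a further restriction is entailed: if no such scrubbing event occurred, none occurred behind the house either.
(d) Not entailed — the narrative places the wrapping before the painting, not after.
(e) Not entailed — Priya painted the fence, not the radio; the radio belongs to the wrapping event.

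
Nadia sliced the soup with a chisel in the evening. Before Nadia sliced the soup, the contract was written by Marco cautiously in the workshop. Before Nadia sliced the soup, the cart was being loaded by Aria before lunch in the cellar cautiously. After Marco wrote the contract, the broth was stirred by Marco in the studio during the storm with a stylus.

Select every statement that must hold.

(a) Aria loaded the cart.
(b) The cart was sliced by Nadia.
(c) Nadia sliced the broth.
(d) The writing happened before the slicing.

(d)

(a) Not entailed — 'was loading' is progressive on an accomplishment; it does not entail the completed 'loaded'.
(b) Not entailed — Nadia sliced the soup, not the cart; the cart belongs to the loading event.
(c) Not entailed — Nadia sliced the soup, not the broth; the broth belongs to the stirring event.
(d) Entailed — the narrative places the writing before the slicing.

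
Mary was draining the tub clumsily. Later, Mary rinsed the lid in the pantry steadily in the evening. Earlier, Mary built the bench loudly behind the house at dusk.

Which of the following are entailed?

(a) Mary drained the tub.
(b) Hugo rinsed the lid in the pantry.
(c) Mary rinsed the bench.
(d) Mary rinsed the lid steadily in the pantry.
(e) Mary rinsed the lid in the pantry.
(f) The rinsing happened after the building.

(d), (e), (f)

(a) Not entailed — 'was draining' is progressive on an accomplishment; it does not entail the completed 'drained'.
(b) Not entailed — the passage has Mary rinsing the lid, not Hugo.
(c) Not entailed — Mary rinsed the lid, not the bench; the bench belongs to the building event.
(d) Entailed — dropping 'in the evening' leaves a sub-description the original still satisfies.
(e) Entailed — this follows by dropping conjuncts from the rinsing event's description.
(f) Entailed — the narrative places the building before the rinsing.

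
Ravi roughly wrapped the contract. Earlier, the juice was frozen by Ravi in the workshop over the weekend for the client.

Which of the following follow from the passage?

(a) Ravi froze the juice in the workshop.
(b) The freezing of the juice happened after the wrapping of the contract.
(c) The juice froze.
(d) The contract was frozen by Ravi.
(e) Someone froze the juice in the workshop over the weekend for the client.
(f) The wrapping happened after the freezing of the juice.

(a) Entailed — this follows by dropping conjuncts from the freezing event's description.
(b) Not entailed — the narrative places the freezing before the wrapping, not after.
(c) Entailed — 'Ravi froze the juice' is causative; it entails the inchoative 'the juice froze'.
(d) Not entailed — Ravi froze the juice, not the contract; the contract belongs to the wrapping event.
(e) Entailed — this follows by dropping conjuncts from the freezing event's description.
(f) Entailed — the narrative places the freezing before the wrapping.

(a), (c), (e), (f)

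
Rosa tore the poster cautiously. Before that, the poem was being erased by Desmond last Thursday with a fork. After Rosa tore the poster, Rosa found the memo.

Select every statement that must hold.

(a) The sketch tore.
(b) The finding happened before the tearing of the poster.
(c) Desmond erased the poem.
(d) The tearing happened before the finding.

(d)

(a) Not entailed — the poster is what tore, not the sketch.
(b) Not entailed — the narrative places the tearing before the finding, not after.
(c) Not entailed — 'was erasing' is progressive on an accomplishment; it does not entail the completed 'erased'.
(d) Entailed — the narrative places the tearing before the finding.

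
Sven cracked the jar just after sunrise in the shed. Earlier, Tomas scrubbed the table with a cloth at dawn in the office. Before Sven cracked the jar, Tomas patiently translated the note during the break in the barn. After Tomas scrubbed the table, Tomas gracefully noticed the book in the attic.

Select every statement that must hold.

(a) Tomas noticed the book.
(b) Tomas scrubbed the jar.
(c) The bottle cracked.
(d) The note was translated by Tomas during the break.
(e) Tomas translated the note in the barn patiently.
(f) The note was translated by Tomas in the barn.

(a) Entailed — every conjunct here is already in the original noticing event.
(b) Not entailed — Tomas scrubbed the table, not the jar; the jar belongs to the cracking event.
(c) Not entailed — the jar is what cracked, not the bottle.
(d) Entailed — dropping 'in the barn', 'patiently' leaves a sub-description the original still satisfies.
(e) Entailed — every conjunct here is already in the original translating event.
(f) Entailed — dropping 'during the break', 'patiently' leaves a sub-description the original still satisfies.

(a), (d), (e), (f)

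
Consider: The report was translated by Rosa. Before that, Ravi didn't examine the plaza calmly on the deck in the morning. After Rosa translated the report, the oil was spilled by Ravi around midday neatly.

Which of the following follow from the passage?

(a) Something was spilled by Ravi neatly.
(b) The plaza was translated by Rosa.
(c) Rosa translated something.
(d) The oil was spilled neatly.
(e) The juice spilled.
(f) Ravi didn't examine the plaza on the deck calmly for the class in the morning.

(a) Entailed — the original entails any weakening of itself; this just drops 'around midday' and generalizes the patient.
(b) Not entailed — Rosa translated the report, not the plaza; the plaza belongs to the examining event.
(c) Entailed — this follows by dropping conjuncts from the translating event's description.
(d) Entailed — this follows by dropping conjuncts from the spilling event's description.
(e) Not entailed — the oil is what spilled, not the juice.
(f) Entailed — under negation, adding a further restriction is entailed: if no such examining event occurred, none occurred for the class either.

(a), (c), (d), (f)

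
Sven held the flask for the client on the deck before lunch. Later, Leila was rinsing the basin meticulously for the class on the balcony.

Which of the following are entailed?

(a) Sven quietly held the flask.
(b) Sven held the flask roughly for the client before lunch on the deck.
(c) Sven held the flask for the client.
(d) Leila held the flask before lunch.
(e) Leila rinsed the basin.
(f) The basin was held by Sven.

(c), (e)

(a) Not entailed — 'quietly' adds information not in the original event.
(b) Not entailed — 'roughly' adds information not in the original event.
(c) Entailed — every conjunct here is already in the original holding event.
(d) Not entailed — the passage has Sven holding the flask, not Leila.
(e) Entailed — 'rinse' is an activity; 'was rinsing' entails that some rinsing happened, so 'rinsed' holds.
(f) Not entailed — Sven held the flask, not the basin; the basin belongs to the rinsing event.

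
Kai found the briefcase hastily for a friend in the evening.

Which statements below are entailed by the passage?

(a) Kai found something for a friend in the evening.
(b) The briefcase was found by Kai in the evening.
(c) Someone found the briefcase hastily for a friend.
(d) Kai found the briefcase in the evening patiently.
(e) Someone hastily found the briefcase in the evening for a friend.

(a) Entailed — the original entails any weakening of itself; this just drops 'hastily' and generalizes the patient.
(b) Entailed — this follows by dropping conjuncts from the finding event's description.
(c) Entailed — the original entails any weakening of itself; this just drops 'in the evening' and generalizes the agent.
(d) Not entailed — 'patiently' adds a manner not in (and inconsistent with) the original.
(e) Entailed — generalizing the agent leaves a sub-description the original still satisfies.

(a), (b), (c), (e)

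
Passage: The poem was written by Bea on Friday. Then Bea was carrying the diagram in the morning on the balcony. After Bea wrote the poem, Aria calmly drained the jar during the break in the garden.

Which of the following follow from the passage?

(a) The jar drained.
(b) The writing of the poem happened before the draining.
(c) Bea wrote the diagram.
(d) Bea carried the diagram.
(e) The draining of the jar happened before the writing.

(a) Entailed — 'Aria drained the jar' is causative; it entails the inchoative 'the jar drained'.
(b) Entailed — the narrative places the writing before the draining.
(c) Not entailed — Bea wrote the poem, not the diagram; the diagram belongs to the carrying event.
(d) Entailed — 'carry' is an activity; 'was carrying' entails that some carrying happened, so 'carried' holds.
(e) Not entailed — the narrative places the writing before the draining, not after.

(a), (b), (d)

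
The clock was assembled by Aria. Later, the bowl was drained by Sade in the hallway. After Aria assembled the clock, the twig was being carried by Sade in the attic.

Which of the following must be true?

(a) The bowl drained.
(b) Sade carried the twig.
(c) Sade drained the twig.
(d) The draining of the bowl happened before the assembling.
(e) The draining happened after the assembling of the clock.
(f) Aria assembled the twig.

(a), (b), (e)

(a) Entailed — 'Sade drained the bowl' is causative; it entails the inchoative 'the bowl drained'.
(b) Entailed — 'carry' is an activity; 'was carrying' entails that some carrying happened, so 'carried' holds.
(c) Not entailed — Sade drained the bowl, not the twig; the twig belongs to the carrying event.
(d) Not entailed — the narrative places the assembling before the draining, not after.
(e) Entailed — the narrative places the assembling before the draining.
(f) Not entailed — Aria assembled the clock, not the twig; the twig belongs to the carrying event.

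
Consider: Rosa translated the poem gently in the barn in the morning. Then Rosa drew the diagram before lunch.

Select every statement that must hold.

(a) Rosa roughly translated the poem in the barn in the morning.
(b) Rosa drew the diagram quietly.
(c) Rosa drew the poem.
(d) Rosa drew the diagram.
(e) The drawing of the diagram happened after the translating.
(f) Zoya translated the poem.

(d), (e)

(a) Not entailed — 'roughly' adds a manner not in (and inconsistent with) the original.
(b) Not entailed — 'quietly' adds information not in the original event.
(c) Not entailed — Rosa drew the diagram, not the poem; the poem belongs to the translating event.
(d) Entailed — every conjunct here is already in the original drawing event.
(e) Entailed — the narrative places the translating before the drawing.
(f) Not entailed — the passage has Rosa translating the poem, not Zoya.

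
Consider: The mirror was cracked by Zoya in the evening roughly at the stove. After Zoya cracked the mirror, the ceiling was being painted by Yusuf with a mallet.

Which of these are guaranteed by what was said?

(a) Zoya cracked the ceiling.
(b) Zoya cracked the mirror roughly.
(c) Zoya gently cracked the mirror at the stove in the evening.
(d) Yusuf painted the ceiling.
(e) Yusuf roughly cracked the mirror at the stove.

(a) Not entailed — Zoya cracked the mirror, not the ceiling; the ceiling belongs to the painting event.
(b) Entailed — the original entails any weakening of itself; this just drops 'in the evening', 'at the stove'.
(c) Not entailed — 'gently' adds a manner not in (and inconsistent with) the original.
(d) Not entailed — 'was painting' is progressive on an accomplishment; it does not entail the completed 'painted'.
(e) Not entailed — the passage has Zoya cracking the mirror, not Yusuf.

(b)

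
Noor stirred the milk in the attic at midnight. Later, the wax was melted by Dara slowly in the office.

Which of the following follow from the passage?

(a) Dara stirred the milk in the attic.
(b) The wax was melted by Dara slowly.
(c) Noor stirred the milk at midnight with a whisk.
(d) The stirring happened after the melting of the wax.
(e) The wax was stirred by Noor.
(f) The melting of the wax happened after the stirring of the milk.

(b), (f)

(a) Not entailed — the passage has Noor stirring the milk, not Dara.
(b) Entailed — the original entails any weakening of itself; this just drops 'in the office'.
(c) Not entailed — 'with a whisk' adds information not in the original event.
(d) Not entailed — the narrative places the stirring before the melting, not after.
(e) Not entailed — Noor stirred the milk, not the wax; the wax belongs to the melting event.
(f) Entailed — the narrative places the stirring before the melting.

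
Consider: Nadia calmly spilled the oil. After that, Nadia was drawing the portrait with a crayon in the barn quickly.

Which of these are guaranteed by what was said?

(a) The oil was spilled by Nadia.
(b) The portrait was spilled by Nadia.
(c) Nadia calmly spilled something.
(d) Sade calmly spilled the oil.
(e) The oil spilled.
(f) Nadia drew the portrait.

(a) Entailed — every conjunct here is already in the original spilling event.
(b) Not entailed — Nadia spilled the oil, not the portrait; the portrait belongs to the drawing event.
(c) Entailed — every conjunct here is already in the original spilling event.
(d) Not entailed — the passage has Nadia spilling the oil, not Sade.
(e) Entailed — 'Nadia spilled the oil' is causative; it entails the inchoative 'the oil spilled'.
(f) Not entailed — 'was drawing' is progressive on an accomplishment; it does not entail the completed 'drew'.

(a), (c), (e)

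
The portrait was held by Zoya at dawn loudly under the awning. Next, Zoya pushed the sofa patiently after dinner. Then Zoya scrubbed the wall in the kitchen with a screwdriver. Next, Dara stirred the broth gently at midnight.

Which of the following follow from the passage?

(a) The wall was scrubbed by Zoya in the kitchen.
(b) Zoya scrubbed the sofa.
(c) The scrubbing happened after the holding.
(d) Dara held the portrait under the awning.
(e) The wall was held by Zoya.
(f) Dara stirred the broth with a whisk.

(a), (c)

(a) Entailed — the original entails any weakening of itself; this just drops 'with a screwdriver'.
(b) Not entailed — Zoya scrubbed the wall, not the sofa; the sofa belongs to the pushing event.
(c) Entailed — the narrative places the holding before the scrubbing.
(d) Not entailed — the passage has Zoya holding the portrait, not Dara.
(e) Not entailed — Zoya held the portrait, not the wall; the wall belongs to the scrubbing event.
(f) Not entailed — 'with a whisk' adds information not in the original event.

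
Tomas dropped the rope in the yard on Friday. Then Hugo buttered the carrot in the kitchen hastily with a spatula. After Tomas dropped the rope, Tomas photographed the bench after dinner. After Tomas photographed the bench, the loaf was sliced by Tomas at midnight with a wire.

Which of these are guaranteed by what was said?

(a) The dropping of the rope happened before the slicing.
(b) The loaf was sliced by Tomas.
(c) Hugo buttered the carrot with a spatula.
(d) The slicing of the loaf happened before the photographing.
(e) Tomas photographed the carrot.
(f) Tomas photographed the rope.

(a) Entailed — the narrative places the dropping before the slicing.
(b) Entailed — every conjunct here is already in the original slicing event.
(c) Entailed — dropping 'in the kitchen', 'hastily' leaves a sub-description the original still satisfies.
(d) Not entailed — the narrative places the photographing before the slicing, not after.
(e) Not entailed — Tomas photographed the bench, not the carrot; the carrot belongs to the buttering event.
(f) Not entailed — Tomas photographed the bench, not the rope; the rope belongs to the dropping event.

(a), (b), (c)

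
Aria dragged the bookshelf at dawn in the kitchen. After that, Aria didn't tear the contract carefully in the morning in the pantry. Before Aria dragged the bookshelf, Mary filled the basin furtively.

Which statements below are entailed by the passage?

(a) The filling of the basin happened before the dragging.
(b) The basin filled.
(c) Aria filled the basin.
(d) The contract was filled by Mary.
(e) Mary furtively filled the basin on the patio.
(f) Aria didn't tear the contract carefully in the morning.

(a), (b)

(a) Entailed — the narrative places the filling before the dragging.
(b) Entailed — 'Mary filled the basin' is causative; it entails the inchoative 'the basin filled'.
(c) Not entailed — the passage has Mary filling the basin, not Aria.
(d) Not entailed — Mary filled the basin, not the contract; the contract belongs to the tearing event.
(e) Not entailed — 'on the patio' adds information not in the original event.
(f) Not entailed — dropping 'in the pantry' under negation is not valid — the original leaves open that Aria tore the contract some other way.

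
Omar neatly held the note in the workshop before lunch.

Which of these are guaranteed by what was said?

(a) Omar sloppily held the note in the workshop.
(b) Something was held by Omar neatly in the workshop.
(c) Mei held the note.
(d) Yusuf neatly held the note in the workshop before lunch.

(a) Not entailed — 'sloppily' adds a manner not in (and inconsistent with) the original.
(b) Entailed — every conjunct here is already in the original holding event.
(c) Not entailed — the passage has Omar holding the note, not Mei.
(d) Not entailed — the passage has Omar holding the note, not Yusuf.

(b)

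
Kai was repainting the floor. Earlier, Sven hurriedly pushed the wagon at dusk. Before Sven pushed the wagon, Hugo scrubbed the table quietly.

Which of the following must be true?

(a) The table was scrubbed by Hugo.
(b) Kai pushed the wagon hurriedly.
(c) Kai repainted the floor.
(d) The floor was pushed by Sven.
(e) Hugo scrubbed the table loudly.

(a) Entailed — every conjunct here is already in the original scrubbing event.
(b) Not entailed — the passage has Sven pushing the wagon, not Kai.
(c) Not entailed — 'was repainting' is progressive on an accomplishment; it does not entail the completed 'repainted'.
(d) Not entailed — Sven pushed the wagon, not the floor; the floor belongs to the repainting event.
(e) Not entailed — 'loudly' adds a manner not in (and inconsistent with) the original.

(a)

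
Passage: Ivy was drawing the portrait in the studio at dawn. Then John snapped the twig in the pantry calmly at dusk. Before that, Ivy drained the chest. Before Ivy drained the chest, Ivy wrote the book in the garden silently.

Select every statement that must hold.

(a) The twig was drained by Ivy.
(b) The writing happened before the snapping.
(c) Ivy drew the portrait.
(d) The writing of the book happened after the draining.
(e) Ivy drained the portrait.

(b)

(a) Not entailed — Ivy drained the chest, not the twig; the twig belongs to the snapping event.
(b) Entailed — the narrative places the writing before the snapping.
(c) Not entailed — 'was drawing' is progressive on an accomplishment; it does not entail the completed 'drew'.
(d) Not entailed — the narrative places the writing before the draining, not after.
(e) Not entailed — Ivy drained the chest, not the portrait; the portrait belongs to the drawing event.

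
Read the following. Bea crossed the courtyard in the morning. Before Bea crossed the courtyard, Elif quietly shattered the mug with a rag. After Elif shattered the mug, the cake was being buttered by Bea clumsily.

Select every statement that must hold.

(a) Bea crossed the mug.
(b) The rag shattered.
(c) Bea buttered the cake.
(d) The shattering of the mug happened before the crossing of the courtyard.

(a) Not entailed — Bea crossed the courtyard, not the mug; the mug belongs to the shattering event.
(b) Not entailed — the mug is what shattered, not the rag.
(c) Not entailed — 'was buttering' is progressive on an accomplishment; it does not entail the completed 'buttered'.
(d) Entailed — the narrative places the shattering before the crossing.

(d)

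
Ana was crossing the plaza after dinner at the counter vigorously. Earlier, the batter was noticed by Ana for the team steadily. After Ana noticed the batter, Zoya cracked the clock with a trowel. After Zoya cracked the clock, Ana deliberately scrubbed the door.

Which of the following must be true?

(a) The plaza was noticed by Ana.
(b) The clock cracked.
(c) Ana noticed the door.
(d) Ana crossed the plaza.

(a) Not entailed — Ana noticed the batter, not the plaza; the plaza belongs to the crossing event.
(b) Entailed — 'Zoya cracked the clock' is causative; it entails the inchoative 'the clock cracked'.
(c) Not entailed — Ana noticed the batter, not the door; the door belongs to the scrubbing event.
(d) Not entailed — 'was crossing' is progressive on an accomplishment; it does not entail the completed 'crossed'.

(b)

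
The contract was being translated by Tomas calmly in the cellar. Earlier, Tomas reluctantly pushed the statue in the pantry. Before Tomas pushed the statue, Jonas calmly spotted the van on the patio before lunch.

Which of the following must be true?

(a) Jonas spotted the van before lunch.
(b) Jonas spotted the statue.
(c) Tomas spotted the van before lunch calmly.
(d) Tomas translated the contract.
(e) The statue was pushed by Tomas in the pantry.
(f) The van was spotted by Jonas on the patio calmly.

(a) Entailed — every conjunct here is already in the original spotting event.
(b) Not entailed — Jonas spotted the van, not the statue; the statue belongs to the pushing event.
(c) Not entailed — the passage has Jonas spotting the van, not Tomas.
(d) Not entailed — 'was translating' is progressive on an accomplishment; it does not entail the completed 'translated'.
(e) Entailed — dropping 'reluctantly' leaves a sub-description the original still satisfies.
(f) Entailed — every conjunct here is already in the original spotting event.

(a), (e), (f)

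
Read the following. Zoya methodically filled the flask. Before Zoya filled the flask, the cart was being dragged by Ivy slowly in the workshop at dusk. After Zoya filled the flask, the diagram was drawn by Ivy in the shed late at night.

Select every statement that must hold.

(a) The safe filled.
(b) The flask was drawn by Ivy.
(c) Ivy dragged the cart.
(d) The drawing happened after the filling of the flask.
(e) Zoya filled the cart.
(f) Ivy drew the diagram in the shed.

(c), (d), (f)

(a) Not entailed — the flask is what filled, not the safe.
(b) Not entailed — Ivy drew the diagram, not the flask; the flask belongs to the filling event.
(c) Entailed — 'drag' is an activity; 'was dragging' entails that some dragging happened, so 'dragged' holds.
(d) Entailed — the narrative places the filling before the drawing.
(e) Not entailed — Zoya filled the flask, not the cart; the cart belongs to the dragging event.
(f) Entailed — every conjunct here is already in the original drawing event.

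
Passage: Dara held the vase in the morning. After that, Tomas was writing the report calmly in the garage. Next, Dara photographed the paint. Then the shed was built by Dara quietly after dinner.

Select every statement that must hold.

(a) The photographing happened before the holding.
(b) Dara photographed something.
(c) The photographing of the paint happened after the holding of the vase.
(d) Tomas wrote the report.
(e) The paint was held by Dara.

(a) Not entailed — the narrative places the holding before the photographing, not after.
(b) Entailed — every conjunct here is already in the original photographing event.
(c) Entailed — the narrative places the holding before the photographing.
(d) Not entailed — 'was writing' is progressive on an accomplishment; it does not entail the completed 'wrote'.
(e) Not entailed — Dara held the vase, not the paint; the paint belongs to the photographing event.

(b), (c)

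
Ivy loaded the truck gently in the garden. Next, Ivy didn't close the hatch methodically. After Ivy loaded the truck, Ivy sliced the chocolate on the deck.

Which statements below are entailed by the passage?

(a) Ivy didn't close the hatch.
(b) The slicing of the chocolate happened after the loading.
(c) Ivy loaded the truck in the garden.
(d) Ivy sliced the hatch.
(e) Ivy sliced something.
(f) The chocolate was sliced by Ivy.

(b), (c), (e), (f)

(a) Not entailed — dropping 'methodically' under negation is not valid — the original leaves open that Ivy closed the hatch some other way.
(b) Entailed — the narrative places the loading before the slicing.
(c) Entailed — the original entails any weakening of itself; this just drops 'gently'.
(d) Not entailed — Ivy sliced the chocolate, not the hatch; the hatch belongs to the closing event.
(e) Entailed — every conjunct here is already in the original slicing event.
(f) Entailed — this follows by dropping conjuncts from the slicing event's description.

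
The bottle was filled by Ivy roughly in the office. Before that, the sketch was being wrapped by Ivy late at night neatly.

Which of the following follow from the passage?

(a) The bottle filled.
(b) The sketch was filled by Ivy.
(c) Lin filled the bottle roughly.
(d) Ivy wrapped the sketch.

(a) Entailed — 'Ivy filled the bottle' is causative; it entails the inchoative 'the bottle filled'.
(b) Not entailed — Ivy filled the bottle, not the sketch; the sketch belongs to the wrapping event.
(c) Not entailed — the passage has Ivy filling the bottle, not Lin.
(d) Not entailed — 'was wrapping' is progressive on an accomplishment; it does not entail the completed 'wrapped'.

(a)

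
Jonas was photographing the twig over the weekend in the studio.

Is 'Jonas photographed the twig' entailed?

no

'was photographing' is progressive; for an accomplishment like 'photograph the twig', it doesn't entail completion.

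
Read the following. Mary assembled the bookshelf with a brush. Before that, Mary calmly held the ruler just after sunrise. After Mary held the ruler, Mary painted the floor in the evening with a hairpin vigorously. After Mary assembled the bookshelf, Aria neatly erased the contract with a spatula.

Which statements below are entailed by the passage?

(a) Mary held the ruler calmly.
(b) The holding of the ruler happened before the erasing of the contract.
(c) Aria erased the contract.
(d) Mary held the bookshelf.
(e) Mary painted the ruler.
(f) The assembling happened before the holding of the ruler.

(a) Entailed — every conjunct here is already in the original holding event.
(b) Entailed — the narrative places the holding before the erasing.
(c) Entailed — dropping 'neatly', 'with a spatula' leaves a sub-description the original still satisfies.
(d) Not entailed — Mary held the ruler, not the bookshelf; the bookshelf belongs to the assembling event.
(e) Not entailed — Mary painted the floor, not the ruler; the ruler belongs to the holding event.
(f) Not entailed — the narrative places the holding before the assembling, not after.

(a), (b), (c)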